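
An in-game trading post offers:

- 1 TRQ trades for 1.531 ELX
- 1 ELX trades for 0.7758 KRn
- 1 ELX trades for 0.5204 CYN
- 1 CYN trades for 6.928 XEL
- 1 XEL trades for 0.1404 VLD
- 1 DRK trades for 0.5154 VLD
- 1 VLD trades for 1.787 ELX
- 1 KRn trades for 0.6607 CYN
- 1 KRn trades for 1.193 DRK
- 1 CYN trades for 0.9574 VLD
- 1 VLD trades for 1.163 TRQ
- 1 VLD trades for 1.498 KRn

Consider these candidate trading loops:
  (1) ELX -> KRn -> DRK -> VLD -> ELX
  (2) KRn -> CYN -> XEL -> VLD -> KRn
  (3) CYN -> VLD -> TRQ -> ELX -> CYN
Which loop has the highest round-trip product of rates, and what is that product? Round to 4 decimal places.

0.9627

(1) 0.7758 × 1.193 × 0.5154 × 1.787 = 0.85243
(2) 0.6607 × 6.928 × 0.1404 × 1.498 = 0.96270
(3) 0.9574 × 1.163 × 1.531 × 0.5204 = 0.88713
Highest is cycle (2) at 0.9627 (≤1, no arbitrage).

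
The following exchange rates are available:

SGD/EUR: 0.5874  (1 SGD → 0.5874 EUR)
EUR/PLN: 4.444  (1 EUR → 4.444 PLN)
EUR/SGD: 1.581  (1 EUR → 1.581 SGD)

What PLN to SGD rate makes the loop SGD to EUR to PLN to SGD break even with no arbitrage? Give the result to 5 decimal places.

0.38308

Known legs of the cycle: 0.5874 × 4.444 = 2.6104056
For no arbitrage the full-cycle product must be 1, so the missing rate is 1 / 2.6104056 ≈ 0.3830822.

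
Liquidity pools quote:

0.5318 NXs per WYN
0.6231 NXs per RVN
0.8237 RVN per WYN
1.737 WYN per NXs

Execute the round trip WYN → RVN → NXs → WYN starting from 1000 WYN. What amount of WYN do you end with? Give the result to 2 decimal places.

891.51

1000 WYN × 0.8237 = 823.7 RVN
823.7 RVN × 0.6231 = 513.24747 NXs
513.24747 NXs × 1.737 = 891.51085539 WYN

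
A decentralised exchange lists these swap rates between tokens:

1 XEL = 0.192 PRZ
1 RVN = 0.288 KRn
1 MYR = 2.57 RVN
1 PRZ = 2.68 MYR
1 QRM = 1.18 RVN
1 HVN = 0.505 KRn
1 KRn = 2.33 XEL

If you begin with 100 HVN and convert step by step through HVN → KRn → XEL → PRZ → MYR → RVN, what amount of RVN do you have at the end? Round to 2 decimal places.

155.60

100 HVN × 0.505 = 50.5 KRn
50.5 KRn × 2.33 = 117.665 XEL
117.665 XEL × 0.192 = 22.59168 PRZ
22.59168 PRZ × 2.68 = 60.5457024 MYR
60.5457024 MYR × 2.57 = 155.602455168 RVN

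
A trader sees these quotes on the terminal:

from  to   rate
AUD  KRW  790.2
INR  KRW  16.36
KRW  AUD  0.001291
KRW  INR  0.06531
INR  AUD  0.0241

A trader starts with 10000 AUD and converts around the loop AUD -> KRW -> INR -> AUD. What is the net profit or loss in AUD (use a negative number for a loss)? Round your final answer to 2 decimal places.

10000 AUD × 790.2 = 7902000 KRW
7902000 KRW × 0.06531 = 516079.62 INR
516079.62 INR × 0.0241 = 12437.518842 AUD
Net change: 12437.518842 − 10000 = 2437.518842 AUD

2437.52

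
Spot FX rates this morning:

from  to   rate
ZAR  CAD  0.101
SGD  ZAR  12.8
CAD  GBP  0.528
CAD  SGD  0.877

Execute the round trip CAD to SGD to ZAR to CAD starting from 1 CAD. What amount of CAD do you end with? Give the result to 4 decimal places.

1 CAD × 0.877 = 0.877 SGD
0.877 SGD × 12.8 = 11.2256 ZAR
11.2256 ZAR × 0.101 = 1.1337856 CAD

1.1338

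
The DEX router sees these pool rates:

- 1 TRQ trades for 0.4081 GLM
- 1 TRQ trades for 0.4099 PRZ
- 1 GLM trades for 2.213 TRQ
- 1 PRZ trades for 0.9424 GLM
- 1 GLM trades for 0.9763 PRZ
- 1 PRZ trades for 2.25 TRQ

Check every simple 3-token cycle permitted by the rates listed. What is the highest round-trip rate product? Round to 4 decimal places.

0.8965

GLM→PRZ→TRQ→GLM: 0.9763 × 2.25 × 0.4081 = 0.89646
GLM→TRQ→PRZ→GLM: 2.213 × 0.4099 × 0.9424 = 0.85486
Maximum is GLM→PRZ→TRQ→GLM at 0.8965; no arbitrage — every cycle loses value.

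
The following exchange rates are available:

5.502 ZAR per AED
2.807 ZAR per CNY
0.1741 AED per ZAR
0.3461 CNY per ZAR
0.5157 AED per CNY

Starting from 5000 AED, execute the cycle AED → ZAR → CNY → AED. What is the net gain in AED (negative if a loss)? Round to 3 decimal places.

-89.911

5000 AED × 5.502 = 27510 ZAR
27510 ZAR × 0.3461 = 9521.211 CNY
9521.211 CNY × 0.5157 = 4910.0885127 AED
Net change: 4910.0885127 − 5000 = -89.9114873 AED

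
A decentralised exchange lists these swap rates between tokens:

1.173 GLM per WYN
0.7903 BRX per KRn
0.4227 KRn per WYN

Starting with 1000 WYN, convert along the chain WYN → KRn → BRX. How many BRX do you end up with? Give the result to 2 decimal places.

334.06

1000 WYN × 0.4227 = 422.7 KRn
422.7 KRn × 0.7903 = 334.05981 BRX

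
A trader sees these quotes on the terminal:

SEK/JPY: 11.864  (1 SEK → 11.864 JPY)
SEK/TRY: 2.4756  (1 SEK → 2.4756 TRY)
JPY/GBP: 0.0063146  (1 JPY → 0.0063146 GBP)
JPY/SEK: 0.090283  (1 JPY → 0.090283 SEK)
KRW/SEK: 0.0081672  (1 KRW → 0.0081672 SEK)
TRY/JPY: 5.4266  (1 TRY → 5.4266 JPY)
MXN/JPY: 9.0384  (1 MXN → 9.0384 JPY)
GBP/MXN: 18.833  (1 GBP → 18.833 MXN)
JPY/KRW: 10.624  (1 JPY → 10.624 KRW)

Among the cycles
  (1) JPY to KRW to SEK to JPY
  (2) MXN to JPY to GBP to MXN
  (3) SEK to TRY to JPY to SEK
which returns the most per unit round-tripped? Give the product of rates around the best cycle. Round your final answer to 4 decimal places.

1.2129

(1) 10.624 × 0.0081672 × 11.864 = 1.02942
(2) 9.0384 × 0.0063146 × 18.833 = 1.07487
(3) 2.4756 × 5.4266 × 0.090283 = 1.21287
Highest is cycle (3) at 1.2129 (>1, arbitrage).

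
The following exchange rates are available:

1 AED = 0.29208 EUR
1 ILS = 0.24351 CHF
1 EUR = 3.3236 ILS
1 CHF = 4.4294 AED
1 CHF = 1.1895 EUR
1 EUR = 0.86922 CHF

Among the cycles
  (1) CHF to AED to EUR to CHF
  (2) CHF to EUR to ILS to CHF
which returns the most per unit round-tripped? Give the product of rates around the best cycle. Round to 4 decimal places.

1.1245

(1) 4.4294 × 0.29208 × 0.86922 = 1.12454
(2) 1.1895 × 3.3236 × 0.24351 = 0.96270
Highest is cycle (1) at 1.1245 (>1, arbitrage).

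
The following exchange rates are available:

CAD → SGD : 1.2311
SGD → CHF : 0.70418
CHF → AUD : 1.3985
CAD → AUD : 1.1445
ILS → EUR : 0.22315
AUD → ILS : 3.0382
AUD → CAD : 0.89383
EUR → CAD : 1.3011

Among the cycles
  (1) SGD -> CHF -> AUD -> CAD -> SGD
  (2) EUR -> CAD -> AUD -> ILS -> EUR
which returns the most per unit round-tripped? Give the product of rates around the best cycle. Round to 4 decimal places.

(1) 0.70418 × 1.3985 × 0.89383 × 1.2311 = 1.08366
(2) 1.3011 × 1.1445 × 3.0382 × 0.22315 = 1.00958
Highest is cycle (1) at 1.0837 (>1, arbitrage).

1.0837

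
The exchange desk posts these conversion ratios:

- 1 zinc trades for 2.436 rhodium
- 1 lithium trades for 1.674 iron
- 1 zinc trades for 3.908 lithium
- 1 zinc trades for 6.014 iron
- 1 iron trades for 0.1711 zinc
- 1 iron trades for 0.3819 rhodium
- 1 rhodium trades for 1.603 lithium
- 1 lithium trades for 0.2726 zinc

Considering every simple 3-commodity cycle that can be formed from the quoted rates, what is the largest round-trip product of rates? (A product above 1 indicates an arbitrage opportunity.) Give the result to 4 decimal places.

1.1193

lithium→iron→zinc→lithium: 1.674 × 0.1711 × 3.908 = 1.11933
lithium→zinc→rhodium→lithium: 0.2726 × 2.436 × 1.603 = 1.06448
lithium→iron→rhodium→lithium: 1.674 × 0.3819 × 1.603 = 1.02480
Maximum is lithium→iron→zinc→lithium at 1.1193; arbitrage exists.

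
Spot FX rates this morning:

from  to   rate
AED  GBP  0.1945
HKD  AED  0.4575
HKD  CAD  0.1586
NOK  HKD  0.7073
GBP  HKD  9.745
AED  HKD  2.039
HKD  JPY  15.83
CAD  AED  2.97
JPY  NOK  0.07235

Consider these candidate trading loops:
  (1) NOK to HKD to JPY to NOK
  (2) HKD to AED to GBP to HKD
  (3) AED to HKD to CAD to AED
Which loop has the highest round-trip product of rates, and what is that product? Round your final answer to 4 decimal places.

0.9605

(1) 0.7073 × 15.83 × 0.07235 = 0.81007
(2) 0.4575 × 0.1945 × 9.745 = 0.86715
(3) 2.039 × 0.1586 × 2.97 = 0.96045
Highest is cycle (3) at 0.9605 (≤1, no arbitrage).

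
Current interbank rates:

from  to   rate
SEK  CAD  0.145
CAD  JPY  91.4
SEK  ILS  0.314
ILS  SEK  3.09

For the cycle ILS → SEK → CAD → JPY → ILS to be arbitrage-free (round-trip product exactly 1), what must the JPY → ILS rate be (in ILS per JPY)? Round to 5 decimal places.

Known legs of the cycle: 3.09 × 0.145 × 91.4 = 40.95177
For no arbitrage the full-cycle product must be 1, so the missing rate is 1 / 40.95177 ≈ 0.0244190.

0.02442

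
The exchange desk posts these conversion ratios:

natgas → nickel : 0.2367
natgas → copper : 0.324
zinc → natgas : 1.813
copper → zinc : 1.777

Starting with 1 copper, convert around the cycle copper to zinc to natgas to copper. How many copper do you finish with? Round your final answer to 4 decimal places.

1.0438

1 copper × 1.777 = 1.777 zinc
1.777 zinc × 1.813 = 3.221701 natgas
3.221701 natgas × 0.324 = 1.043831124 copper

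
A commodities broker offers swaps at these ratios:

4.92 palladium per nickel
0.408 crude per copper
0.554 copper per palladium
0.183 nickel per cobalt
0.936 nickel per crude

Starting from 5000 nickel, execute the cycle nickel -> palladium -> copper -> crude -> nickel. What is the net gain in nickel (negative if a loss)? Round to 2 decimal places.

5000 nickel × 4.92 = 24600 palladium
24600 palladium × 0.554 = 13628.4 copper
13628.4 copper × 0.408 = 5560.3872 crude
5560.3872 crude × 0.936 = 5204.5224192 nickel
Net change: 5204.5224192 − 5000 = 204.5224192 nickel

204.52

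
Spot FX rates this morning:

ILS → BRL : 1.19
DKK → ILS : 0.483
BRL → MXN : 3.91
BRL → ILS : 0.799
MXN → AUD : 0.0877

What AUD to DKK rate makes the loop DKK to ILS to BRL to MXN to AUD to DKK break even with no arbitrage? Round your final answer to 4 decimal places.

Known legs of the cycle: 0.483 × 1.19 × 3.91 × 0.0877 = 0.19709265639
For no arbitrage the full-cycle product must be 1, so the missing rate is 1 / 0.19709265639 ≈ 5.073756.

5.0738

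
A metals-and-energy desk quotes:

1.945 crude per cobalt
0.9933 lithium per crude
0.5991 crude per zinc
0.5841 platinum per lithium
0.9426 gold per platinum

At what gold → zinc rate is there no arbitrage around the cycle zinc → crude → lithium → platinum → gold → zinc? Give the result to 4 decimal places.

Known legs of the cycle: 0.5991 × 0.9933 × 0.5841 × 0.9426 = 0.3276380984659398
For no arbitrage the full-cycle product must be 1, so the missing rate is 1 / 0.3276380984659398 ≈ 3.052148.

3.0521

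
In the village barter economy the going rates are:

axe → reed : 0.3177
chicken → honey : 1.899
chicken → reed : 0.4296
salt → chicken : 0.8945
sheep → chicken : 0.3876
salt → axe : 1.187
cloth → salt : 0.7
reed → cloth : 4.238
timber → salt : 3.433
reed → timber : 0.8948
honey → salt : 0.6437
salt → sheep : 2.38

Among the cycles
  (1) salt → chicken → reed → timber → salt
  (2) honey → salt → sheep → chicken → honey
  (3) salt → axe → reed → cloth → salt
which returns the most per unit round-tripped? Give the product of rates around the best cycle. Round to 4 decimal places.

1.1804

(1) 0.8945 × 0.4296 × 0.8948 × 3.433 = 1.18044
(2) 0.6437 × 2.38 × 0.3876 × 1.899 = 1.12764
(3) 1.187 × 0.3177 × 4.238 × 0.7 = 1.11873
Highest is cycle (1) at 1.1804 (>1, arbitrage).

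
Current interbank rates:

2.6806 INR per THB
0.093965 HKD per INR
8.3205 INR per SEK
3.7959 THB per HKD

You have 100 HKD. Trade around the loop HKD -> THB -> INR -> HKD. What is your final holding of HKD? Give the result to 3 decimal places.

100 HKD × 3.7959 = 379.59 THB
379.59 THB × 2.6806 = 1017.528954 INR
1017.528954 INR × 0.093965 = 95.61210816261 HKD

95.612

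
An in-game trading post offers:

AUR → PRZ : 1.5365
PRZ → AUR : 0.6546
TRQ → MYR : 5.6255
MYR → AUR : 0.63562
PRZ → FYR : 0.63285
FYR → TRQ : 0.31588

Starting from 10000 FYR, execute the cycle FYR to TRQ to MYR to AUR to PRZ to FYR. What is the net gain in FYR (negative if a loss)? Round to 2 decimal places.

10000 FYR × 0.31588 = 3158.8 TRQ
3158.8 TRQ × 5.6255 = 17769.8294 MYR
17769.8294 MYR × 0.63562 = 11294.858963228 AUR
11294.858963228 AUR × 1.5365 = 17354.550796999822 PRZ
17354.550796999822 PRZ × 0.63285 = 10982.8274718813373527 FYR
Net change: 10982.8274718813373527 − 10000 = 982.8274718813373527 FYR

982.83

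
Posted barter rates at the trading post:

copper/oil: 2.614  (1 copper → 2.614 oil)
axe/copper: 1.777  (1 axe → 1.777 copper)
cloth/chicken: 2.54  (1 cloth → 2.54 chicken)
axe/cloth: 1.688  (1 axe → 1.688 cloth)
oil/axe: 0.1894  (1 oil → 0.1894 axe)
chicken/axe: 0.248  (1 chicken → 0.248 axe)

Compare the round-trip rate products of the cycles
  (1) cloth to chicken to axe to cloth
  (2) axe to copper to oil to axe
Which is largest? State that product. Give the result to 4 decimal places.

(1) 2.54 × 0.248 × 1.688 = 1.06330
(2) 1.777 × 2.614 × 0.1894 = 0.87978
Highest is cycle (1) at 1.0633 (>1, arbitrage).

1.0633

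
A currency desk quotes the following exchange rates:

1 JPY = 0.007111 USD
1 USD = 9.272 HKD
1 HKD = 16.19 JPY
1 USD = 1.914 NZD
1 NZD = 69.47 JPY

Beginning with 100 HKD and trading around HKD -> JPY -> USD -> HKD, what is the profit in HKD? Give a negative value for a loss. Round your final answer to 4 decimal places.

6.7458

100 HKD × 16.19 = 1619 JPY
1619 JPY × 0.007111 = 11.512709 USD
11.512709 USD × 9.272 = 106.745837848 HKD
Net change: 106.745837848 − 100 = 6.745837848 HKD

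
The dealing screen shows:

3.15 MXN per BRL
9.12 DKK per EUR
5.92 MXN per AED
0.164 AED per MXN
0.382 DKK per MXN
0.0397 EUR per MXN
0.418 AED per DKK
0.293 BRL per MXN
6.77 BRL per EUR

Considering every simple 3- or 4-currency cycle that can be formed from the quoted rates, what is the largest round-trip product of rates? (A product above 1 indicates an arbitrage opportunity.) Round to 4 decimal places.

0.9453

DKK→AED→MXN→DKK: 0.418 × 5.92 × 0.382 = 0.94528
EUR→DKK→AED→MXN→EUR: 9.12 × 0.418 × 5.92 × 0.0397 = 0.89595
BRL→MXN→EUR→BRL: 3.15 × 0.0397 × 6.77 = 0.84662
Maximum is DKK→AED→MXN→DKK at 0.9453; no arbitrage — every cycle loses value.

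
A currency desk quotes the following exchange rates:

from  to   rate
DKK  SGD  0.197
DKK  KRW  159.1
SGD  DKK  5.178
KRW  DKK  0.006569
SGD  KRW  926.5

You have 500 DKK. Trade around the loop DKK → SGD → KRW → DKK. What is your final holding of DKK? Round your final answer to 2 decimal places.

500 DKK × 0.197 = 98.5 SGD
98.5 SGD × 926.5 = 91260.25 KRW
91260.25 KRW × 0.006569 = 599.48858225 DKK

599.49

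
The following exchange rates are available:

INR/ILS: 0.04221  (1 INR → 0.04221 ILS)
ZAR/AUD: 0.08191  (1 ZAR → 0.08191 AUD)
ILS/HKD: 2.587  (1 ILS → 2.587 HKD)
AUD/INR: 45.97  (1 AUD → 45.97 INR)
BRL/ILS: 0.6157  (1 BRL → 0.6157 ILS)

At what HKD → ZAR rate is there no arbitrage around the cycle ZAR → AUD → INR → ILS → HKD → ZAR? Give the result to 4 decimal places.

Known legs of the cycle: 0.08191 × 45.97 × 0.04221 × 2.587 = 0.411171695290629
For no arbitrage the full-cycle product must be 1, so the missing rate is 1 / 0.411171695290629 ≈ 2.432074.

2.4321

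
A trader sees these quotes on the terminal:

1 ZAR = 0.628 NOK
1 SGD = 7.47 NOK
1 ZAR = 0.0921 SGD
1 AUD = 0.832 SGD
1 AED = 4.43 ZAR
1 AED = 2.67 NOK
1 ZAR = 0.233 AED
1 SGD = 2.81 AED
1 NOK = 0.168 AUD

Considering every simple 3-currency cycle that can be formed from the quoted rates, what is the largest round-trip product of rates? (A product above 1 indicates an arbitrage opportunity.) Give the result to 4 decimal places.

1.1465

ZAR→SGD→AED→ZAR: 0.0921 × 2.81 × 4.43 = 1.14649
AUD→SGD→NOK→AUD: 0.832 × 7.47 × 0.168 = 1.04413
Maximum is ZAR→SGD→AED→ZAR at 1.1465; arbitrage exists.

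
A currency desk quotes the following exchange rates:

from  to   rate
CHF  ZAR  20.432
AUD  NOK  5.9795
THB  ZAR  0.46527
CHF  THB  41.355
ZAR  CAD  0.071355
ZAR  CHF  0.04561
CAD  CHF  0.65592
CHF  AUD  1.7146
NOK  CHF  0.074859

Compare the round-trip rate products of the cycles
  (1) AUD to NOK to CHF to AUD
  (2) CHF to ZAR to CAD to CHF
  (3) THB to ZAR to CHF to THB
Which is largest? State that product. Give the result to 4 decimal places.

(1) 5.9795 × 0.074859 × 1.7146 = 0.76749
(2) 20.432 × 0.071355 × 0.65592 = 0.95628
(3) 0.46527 × 0.04561 × 41.355 = 0.87759
Highest is cycle (2) at 0.9563 (≤1, no arbitrage).

0.9563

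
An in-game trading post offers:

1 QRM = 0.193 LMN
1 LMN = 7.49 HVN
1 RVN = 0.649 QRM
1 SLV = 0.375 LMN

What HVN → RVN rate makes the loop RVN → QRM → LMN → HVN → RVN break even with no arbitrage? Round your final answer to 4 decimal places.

1.0659

Known legs of the cycle: 0.649 × 0.193 × 7.49 = 0.93817493
For no arbitrage the full-cycle product must be 1, so the missing rate is 1 / 0.93817493 ≈ 1.065899.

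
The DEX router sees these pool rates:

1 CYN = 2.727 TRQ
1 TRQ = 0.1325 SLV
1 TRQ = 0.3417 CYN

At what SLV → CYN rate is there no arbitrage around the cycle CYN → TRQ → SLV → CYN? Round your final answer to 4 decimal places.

Known legs of the cycle: 2.727 × 0.1325 = 0.3613275
For no arbitrage the full-cycle product must be 1, so the missing rate is 1 / 0.3613275 ≈ 2.767572.

2.7676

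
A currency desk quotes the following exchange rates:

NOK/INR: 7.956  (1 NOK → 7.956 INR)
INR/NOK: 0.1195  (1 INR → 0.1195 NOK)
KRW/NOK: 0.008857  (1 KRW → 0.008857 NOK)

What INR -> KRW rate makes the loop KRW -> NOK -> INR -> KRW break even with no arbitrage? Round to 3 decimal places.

14.191

Known legs of the cycle: 0.008857 × 7.956 = 0.070466292
For no arbitrage the full-cycle product must be 1, so the missing rate is 1 / 0.070466292 ≈ 14.19118.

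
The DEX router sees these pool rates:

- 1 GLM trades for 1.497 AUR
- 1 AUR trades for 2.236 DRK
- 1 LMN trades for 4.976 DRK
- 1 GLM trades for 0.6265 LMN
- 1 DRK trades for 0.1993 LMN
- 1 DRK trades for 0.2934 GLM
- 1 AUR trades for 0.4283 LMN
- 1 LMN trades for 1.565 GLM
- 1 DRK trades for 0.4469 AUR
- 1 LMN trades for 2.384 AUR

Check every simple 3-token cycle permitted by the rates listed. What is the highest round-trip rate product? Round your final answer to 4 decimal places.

1.0624

DRK→LMN→AUR→DRK: 0.1993 × 2.384 × 2.236 = 1.06239
GLM→AUR→LMN→GLM: 1.497 × 0.4283 × 1.565 = 1.00342
DRK→GLM→AUR→DRK: 0.2934 × 1.497 × 2.236 = 0.98210
DRK→AUR→LMN→DRK: 0.4469 × 0.4283 × 4.976 = 0.95244
DRK→GLM→LMN→DRK: 0.2934 × 0.6265 × 4.976 = 0.91466
Maximum is DRK→LMN→AUR→DRK at 1.0624; arbitrage exists.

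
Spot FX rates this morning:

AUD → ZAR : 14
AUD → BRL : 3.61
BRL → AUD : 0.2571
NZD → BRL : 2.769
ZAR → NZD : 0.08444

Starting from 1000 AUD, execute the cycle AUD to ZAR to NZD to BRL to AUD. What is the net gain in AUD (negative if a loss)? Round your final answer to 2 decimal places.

1000 AUD × 14 = 14000 ZAR
14000 ZAR × 0.08444 = 1182.16 NZD
1182.16 NZD × 2.769 = 3273.40104 BRL
3273.40104 BRL × 0.2571 = 841.591407384 AUD
Net change: 841.591407384 − 1000 = -158.408592616 AUD

-158.41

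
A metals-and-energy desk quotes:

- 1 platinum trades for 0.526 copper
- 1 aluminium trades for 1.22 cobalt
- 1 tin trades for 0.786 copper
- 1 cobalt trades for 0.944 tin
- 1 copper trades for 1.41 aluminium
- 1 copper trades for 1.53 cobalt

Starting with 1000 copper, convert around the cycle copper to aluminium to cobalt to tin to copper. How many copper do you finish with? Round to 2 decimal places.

1000 copper × 1.41 = 1410 aluminium
1410 aluminium × 1.22 = 1720.2 cobalt
1720.2 cobalt × 0.944 = 1623.8688 tin
1623.8688 tin × 0.786 = 1276.3608768 copper

1276.36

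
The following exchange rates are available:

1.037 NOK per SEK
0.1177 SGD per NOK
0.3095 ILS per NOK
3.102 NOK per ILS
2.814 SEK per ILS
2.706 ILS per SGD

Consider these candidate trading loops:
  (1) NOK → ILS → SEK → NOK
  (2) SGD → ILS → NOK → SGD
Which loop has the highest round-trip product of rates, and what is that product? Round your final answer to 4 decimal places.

0.9880

(1) 0.3095 × 2.814 × 1.037 = 0.90316
(2) 2.706 × 3.102 × 0.1177 = 0.98798
Highest is cycle (2) at 0.9880 (≤1, no arbitrage).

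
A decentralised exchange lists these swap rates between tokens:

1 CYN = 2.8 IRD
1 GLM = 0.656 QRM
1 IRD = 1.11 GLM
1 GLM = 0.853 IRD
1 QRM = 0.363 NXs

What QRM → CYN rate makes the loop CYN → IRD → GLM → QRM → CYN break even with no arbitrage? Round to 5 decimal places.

0.49047

Known legs of the cycle: 2.8 × 1.11 × 0.656 = 2.038848
For no arbitrage the full-cycle product must be 1, so the missing rate is 1 / 2.038848 ≈ 0.4904731.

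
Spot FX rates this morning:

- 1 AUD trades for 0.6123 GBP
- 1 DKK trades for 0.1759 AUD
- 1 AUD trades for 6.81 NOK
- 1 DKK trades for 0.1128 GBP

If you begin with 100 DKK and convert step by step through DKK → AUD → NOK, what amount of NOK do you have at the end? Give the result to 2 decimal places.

100 DKK × 0.1759 = 17.59 AUD
17.59 AUD × 6.81 = 119.7879 NOK

119.79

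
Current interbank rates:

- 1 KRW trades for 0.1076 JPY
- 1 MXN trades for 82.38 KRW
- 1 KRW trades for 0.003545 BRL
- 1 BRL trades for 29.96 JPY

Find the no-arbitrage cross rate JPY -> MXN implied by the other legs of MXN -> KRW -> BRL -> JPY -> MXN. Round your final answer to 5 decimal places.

0.11429

Known legs of the cycle: 82.38 × 0.003545 × 29.96 = 8.749431516
For no arbitrage the full-cycle product must be 1, so the missing rate is 1 / 8.749431516 ≈ 0.1142931.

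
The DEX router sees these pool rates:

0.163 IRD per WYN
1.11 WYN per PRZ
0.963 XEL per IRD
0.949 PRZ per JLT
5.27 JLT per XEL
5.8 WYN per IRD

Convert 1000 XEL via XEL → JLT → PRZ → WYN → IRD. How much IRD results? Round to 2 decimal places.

904.87

1000 XEL × 5.27 = 5270 JLT
5270 JLT × 0.949 = 5001.23 PRZ
5001.23 PRZ × 1.11 = 5551.3653 WYN
5551.3653 WYN × 0.163 = 904.8725439 IRD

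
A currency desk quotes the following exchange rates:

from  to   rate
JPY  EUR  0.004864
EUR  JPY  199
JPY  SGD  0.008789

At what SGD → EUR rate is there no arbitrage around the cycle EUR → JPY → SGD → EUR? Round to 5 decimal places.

0.57175

Known legs of the cycle: 199 × 0.008789 = 1.749011
For no arbitrage the full-cycle product must be 1, so the missing rate is 1 / 1.749011 ≈ 0.5717517.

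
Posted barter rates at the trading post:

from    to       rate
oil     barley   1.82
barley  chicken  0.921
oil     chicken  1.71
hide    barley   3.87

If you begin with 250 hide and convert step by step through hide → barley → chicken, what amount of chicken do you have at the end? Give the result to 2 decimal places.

250 hide × 3.87 = 967.5 barley
967.5 barley × 0.921 = 891.0675 chicken

891.07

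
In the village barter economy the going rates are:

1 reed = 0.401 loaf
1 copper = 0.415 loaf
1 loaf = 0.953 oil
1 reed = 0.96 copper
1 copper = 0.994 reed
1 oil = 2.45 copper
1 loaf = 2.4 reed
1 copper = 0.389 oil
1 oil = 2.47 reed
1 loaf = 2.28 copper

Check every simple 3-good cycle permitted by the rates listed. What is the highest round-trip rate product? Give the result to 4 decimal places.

0.9690

copper→loaf→oil→copper: 0.415 × 0.953 × 2.45 = 0.96896
reed→copper→loaf→reed: 0.96 × 0.415 × 2.4 = 0.95616
reed→loaf→oil→reed: 0.401 × 0.953 × 2.47 = 0.94392
reed→copper→oil→reed: 0.96 × 0.389 × 2.47 = 0.92240
reed→loaf→copper→reed: 0.401 × 2.28 × 0.994 = 0.90879
Maximum is copper→loaf→oil→copper at 0.9690; no arbitrage — every cycle loses value.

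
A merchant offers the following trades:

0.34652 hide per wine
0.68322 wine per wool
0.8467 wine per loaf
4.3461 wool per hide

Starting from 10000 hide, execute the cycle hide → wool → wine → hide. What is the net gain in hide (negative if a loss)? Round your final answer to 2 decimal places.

10000 hide × 4.3461 = 43461 wool
43461 wool × 0.68322 = 29693.42442 wine
29693.42442 wine × 0.34652 = 10289.3654300184 hide
Net change: 10289.3654300184 − 10000 = 289.3654300184 hide

289.37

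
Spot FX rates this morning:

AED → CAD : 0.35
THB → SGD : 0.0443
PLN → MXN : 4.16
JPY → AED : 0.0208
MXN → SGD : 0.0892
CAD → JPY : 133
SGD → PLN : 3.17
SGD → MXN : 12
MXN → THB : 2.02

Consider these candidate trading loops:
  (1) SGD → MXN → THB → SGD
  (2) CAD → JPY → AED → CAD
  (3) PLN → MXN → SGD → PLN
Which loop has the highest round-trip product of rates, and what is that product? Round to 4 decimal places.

1.1763

(1) 12 × 2.02 × 0.0443 = 1.07383
(2) 133 × 0.0208 × 0.35 = 0.96824
(3) 4.16 × 0.0892 × 3.17 = 1.17630
Highest is cycle (3) at 1.1763 (>1, arbitrage).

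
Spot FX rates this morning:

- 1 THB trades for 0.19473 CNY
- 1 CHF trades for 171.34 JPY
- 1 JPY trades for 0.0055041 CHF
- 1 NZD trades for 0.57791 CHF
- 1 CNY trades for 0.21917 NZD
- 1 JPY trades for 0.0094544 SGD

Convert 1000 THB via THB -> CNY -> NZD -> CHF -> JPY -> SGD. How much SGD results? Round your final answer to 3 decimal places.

39.955

1000 THB × 0.19473 = 194.73 CNY
194.73 CNY × 0.21917 = 42.6789741 NZD
42.6789741 NZD × 0.57791 = 24.664605922131 CHF
24.664605922131 CHF × 171.34 = 4226.03357869792554 JPY
4226.03357869792554 JPY × 0.0094544 = 39.954611866441667225376 SGD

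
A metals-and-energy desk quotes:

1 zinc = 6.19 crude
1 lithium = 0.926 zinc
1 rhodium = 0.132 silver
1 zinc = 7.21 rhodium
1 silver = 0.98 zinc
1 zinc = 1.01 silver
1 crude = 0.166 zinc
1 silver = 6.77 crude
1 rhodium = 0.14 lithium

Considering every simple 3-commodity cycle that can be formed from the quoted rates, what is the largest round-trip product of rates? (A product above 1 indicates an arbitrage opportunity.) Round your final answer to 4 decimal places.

1.1351

zinc→silver→crude→zinc: 1.01 × 6.77 × 0.166 = 1.13506
zinc→rhodium→lithium→zinc: 7.21 × 0.14 × 0.926 = 0.93470
zinc→rhodium→silver→zinc: 7.21 × 0.132 × 0.98 = 0.93269
Maximum is zinc→silver→crude→zinc at 1.1351; arbitrage exists.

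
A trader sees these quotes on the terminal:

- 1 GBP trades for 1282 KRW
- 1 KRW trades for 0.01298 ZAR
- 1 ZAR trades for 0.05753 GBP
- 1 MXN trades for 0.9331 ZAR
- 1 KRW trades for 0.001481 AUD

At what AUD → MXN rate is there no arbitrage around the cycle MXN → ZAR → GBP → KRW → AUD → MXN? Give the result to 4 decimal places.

9.8115

Known legs of the cycle: 0.9331 × 0.05753 × 1282 × 0.001481 = 0.101921462572006
For no arbitrage the full-cycle product must be 1, so the missing rate is 1 / 0.101921462572006 ≈ 9.811476.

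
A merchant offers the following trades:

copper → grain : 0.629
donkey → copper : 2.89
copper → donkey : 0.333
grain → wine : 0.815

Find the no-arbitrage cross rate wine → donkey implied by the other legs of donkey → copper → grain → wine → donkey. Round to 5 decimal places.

0.67498

Known legs of the cycle: 2.89 × 0.629 × 0.815 = 1.48151515
For no arbitrage the full-cycle product must be 1, so the missing rate is 1 / 1.48151515 ≈ 0.6749847.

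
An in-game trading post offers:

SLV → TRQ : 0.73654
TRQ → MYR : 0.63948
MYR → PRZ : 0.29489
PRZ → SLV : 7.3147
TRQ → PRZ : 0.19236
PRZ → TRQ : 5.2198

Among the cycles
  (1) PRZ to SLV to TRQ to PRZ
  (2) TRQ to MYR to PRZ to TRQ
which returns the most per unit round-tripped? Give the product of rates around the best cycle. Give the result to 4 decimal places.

(1) 7.3147 × 0.73654 × 0.19236 = 1.03635
(2) 0.63948 × 0.29489 × 5.2198 = 0.98433
Highest is cycle (1) at 1.0364 (>1, arbitrage).

1.0364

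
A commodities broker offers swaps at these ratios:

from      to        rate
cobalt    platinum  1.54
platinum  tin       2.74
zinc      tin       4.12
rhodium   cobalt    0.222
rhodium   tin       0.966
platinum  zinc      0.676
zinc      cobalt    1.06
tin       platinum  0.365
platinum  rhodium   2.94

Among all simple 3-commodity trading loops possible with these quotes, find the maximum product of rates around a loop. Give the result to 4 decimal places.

cobalt→platinum→zinc→cobalt: 1.54 × 0.676 × 1.06 = 1.10350
rhodium→tin→platinum→rhodium: 0.966 × 0.365 × 2.94 = 1.03661
zinc→tin→platinum→zinc: 4.12 × 0.365 × 0.676 = 1.01657
rhodium→cobalt→platinum→rhodium: 0.222 × 1.54 × 2.94 = 1.00513
Maximum is cobalt→platinum→zinc→cobalt at 1.1035; arbitrage exists.

1.1035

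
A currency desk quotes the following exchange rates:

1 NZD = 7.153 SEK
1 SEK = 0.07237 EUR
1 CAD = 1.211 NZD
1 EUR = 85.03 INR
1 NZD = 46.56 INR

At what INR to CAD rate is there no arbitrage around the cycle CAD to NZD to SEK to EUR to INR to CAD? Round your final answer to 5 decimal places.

0.01876

Known legs of the cycle: 1.211 × 7.153 × 0.07237 × 85.03 = 53.3044074429713
For no arbitrage the full-cycle product must be 1, so the missing rate is 1 / 53.3044074429713 ≈ 0.0187602.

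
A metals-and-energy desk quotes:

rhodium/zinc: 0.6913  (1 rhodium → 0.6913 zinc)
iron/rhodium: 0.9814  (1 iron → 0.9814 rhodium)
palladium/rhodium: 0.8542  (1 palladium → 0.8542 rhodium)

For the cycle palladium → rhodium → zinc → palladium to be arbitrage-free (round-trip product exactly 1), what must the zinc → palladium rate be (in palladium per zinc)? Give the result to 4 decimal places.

1.6935

Known legs of the cycle: 0.8542 × 0.6913 = 0.59050846
For no arbitrage the full-cycle product must be 1, so the missing rate is 1 / 0.59050846 ≈ 1.693456.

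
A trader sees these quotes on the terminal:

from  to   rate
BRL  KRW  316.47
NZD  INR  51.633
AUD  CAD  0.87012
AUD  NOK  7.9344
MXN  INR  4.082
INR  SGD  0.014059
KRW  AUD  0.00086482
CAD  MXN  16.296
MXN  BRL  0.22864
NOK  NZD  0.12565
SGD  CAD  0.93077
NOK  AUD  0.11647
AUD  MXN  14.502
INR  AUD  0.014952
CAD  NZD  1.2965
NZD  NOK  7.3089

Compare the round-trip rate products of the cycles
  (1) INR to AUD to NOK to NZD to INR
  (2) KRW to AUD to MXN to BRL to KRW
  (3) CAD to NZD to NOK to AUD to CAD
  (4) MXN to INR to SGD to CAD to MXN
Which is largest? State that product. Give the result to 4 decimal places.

0.9603

(1) 0.014952 × 7.9344 × 0.12565 × 51.633 = 0.76967
(2) 0.00086482 × 14.502 × 0.22864 × 316.47 = 0.90748
(3) 1.2965 × 7.3089 × 0.11647 × 0.87012 = 0.96032
(4) 4.082 × 0.014059 × 0.93077 × 16.296 = 0.87046
Highest is cycle (3) at 0.9603 (≤1, no arbitrage).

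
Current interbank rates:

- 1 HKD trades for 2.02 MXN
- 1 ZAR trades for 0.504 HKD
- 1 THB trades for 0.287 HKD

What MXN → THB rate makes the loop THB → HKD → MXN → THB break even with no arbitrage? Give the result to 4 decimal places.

Known legs of the cycle: 0.287 × 2.02 = 0.57974
For no arbitrage the full-cycle product must be 1, so the missing rate is 1 / 0.57974 ≈ 1.724911.

1.7249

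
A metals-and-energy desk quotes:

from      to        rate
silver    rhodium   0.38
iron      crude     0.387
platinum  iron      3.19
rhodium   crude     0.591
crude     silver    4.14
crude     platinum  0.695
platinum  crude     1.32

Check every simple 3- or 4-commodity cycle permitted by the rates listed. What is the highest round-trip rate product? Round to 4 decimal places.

rhodium→crude→silver→rhodium: 0.591 × 4.14 × 0.38 = 0.92976
iron→crude→platinum→iron: 0.387 × 0.695 × 3.19 = 0.85800
Maximum is rhodium→crude→silver→rhodium at 0.9298; no arbitrage — every cycle loses value.

0.9298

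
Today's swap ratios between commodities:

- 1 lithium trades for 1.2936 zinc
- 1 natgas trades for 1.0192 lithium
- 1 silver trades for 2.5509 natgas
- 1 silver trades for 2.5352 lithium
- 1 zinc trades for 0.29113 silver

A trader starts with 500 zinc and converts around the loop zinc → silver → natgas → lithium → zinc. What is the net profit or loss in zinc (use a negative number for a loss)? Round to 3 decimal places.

-10.436

500 zinc × 0.29113 = 145.565 silver
145.565 silver × 2.5509 = 371.3217585 natgas
371.3217585 natgas × 1.0192 = 378.4511362632 lithium
378.4511362632 lithium × 1.2936 = 489.56438987007552 zinc
Net change: 489.56438987007552 − 500 = -10.43561012992448 zinc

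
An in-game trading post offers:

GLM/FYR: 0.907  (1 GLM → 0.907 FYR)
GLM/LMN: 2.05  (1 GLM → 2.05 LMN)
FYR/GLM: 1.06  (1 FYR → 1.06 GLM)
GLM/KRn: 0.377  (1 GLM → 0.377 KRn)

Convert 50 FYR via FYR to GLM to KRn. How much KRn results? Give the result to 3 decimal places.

50 FYR × 1.06 = 53 GLM
53 GLM × 0.377 = 19.981 KRn

19.981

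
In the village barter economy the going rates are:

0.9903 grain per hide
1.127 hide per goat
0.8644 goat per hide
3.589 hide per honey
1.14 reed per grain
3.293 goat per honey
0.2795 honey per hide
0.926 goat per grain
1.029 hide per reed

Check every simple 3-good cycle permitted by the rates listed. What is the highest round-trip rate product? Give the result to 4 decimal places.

reed→hide→grain→reed: 1.029 × 0.9903 × 1.14 = 1.16168
honey→goat→hide→honey: 3.293 × 1.127 × 0.2795 = 1.03728
hide→grain→goat→hide: 0.9903 × 0.926 × 1.127 = 1.03348
Maximum is reed→hide→grain→reed at 1.1617; arbitrage exists.

1.1617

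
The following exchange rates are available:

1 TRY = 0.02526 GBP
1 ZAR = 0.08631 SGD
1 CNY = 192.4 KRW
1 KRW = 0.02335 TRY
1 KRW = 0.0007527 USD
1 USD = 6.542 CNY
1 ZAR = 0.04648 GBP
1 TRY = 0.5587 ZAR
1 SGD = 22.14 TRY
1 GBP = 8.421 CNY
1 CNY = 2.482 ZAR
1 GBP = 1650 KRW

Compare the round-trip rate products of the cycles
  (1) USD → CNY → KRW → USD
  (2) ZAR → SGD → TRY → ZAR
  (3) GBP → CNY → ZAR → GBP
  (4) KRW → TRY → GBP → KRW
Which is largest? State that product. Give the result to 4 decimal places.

(1) 6.542 × 192.4 × 0.0007527 = 0.94741
(2) 0.08631 × 22.14 × 0.5587 = 1.06762
(3) 8.421 × 2.482 × 0.04648 = 0.97147
(4) 0.02335 × 0.02526 × 1650 = 0.97320
Highest is cycle (2) at 1.0676 (>1, arbitrage).

1.0676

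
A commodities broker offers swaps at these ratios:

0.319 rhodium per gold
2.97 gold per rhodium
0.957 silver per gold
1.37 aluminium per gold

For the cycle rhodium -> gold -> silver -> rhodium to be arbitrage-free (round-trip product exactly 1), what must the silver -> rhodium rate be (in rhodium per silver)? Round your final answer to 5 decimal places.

0.35183

Known legs of the cycle: 2.97 × 0.957 = 2.84229
For no arbitrage the full-cycle product must be 1, so the missing rate is 1 / 2.84229 ≈ 0.3518290.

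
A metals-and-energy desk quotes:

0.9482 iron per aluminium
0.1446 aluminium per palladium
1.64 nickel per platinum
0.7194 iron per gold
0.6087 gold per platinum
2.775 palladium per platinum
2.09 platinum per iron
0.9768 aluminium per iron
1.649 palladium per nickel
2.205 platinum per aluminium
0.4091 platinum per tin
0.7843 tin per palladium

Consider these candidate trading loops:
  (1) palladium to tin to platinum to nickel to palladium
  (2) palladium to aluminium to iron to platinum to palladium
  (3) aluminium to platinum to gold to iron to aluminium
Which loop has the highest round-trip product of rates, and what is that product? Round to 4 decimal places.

(1) 0.7843 × 0.4091 × 1.64 × 1.649 = 0.86771
(2) 0.1446 × 0.9482 × 2.09 × 2.775 = 0.79520
(3) 2.205 × 0.6087 × 0.7194 × 0.9768 = 0.94317
Highest is cycle (3) at 0.9432 (≤1, no arbitrage).

0.9432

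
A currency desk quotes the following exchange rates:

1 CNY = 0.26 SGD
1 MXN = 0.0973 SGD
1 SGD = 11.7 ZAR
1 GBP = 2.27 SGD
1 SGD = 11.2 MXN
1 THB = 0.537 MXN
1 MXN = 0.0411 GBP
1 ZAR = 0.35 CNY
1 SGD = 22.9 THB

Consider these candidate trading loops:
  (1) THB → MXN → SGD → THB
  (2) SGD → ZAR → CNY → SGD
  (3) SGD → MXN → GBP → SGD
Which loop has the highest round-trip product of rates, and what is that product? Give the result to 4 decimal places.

1.1965

(1) 0.537 × 0.0973 × 22.9 = 1.19653
(2) 11.7 × 0.35 × 0.26 = 1.06470
(3) 11.2 × 0.0411 × 2.27 = 1.04493
Highest is cycle (1) at 1.1965 (>1, arbitrage).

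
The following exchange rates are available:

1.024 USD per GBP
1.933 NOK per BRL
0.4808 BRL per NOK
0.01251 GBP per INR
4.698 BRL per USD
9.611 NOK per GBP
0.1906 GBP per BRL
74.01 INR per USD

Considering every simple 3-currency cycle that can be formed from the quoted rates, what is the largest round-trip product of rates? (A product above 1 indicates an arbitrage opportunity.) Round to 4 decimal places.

INR→GBP→USD→INR: 0.01251 × 1.024 × 74.01 = 0.94809
USD→BRL→GBP→USD: 4.698 × 0.1906 × 1.024 = 0.91693
GBP→NOK→BRL→GBP: 9.611 × 0.4808 × 0.1906 = 0.88076
Maximum is INR→GBP→USD→INR at 0.9481; no arbitrage — every cycle loses value.

0.9481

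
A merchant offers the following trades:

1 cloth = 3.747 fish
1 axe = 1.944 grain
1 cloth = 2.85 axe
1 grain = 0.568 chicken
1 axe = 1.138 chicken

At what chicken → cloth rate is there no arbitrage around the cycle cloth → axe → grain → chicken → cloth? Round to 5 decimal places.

Known legs of the cycle: 2.85 × 1.944 × 0.568 = 3.1469472
For no arbitrage the full-cycle product must be 1, so the missing rate is 1 / 3.1469472 ≈ 0.3177683.

0.31777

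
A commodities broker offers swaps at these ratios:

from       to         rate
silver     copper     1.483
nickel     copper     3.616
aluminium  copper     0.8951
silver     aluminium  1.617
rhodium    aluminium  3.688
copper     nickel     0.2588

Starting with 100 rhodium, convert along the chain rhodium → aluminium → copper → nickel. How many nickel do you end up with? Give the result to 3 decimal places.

100 rhodium × 3.688 = 368.8 aluminium
368.8 aluminium × 0.8951 = 330.11288 copper
330.11288 copper × 0.2588 = 85.433213344 nickel

85.433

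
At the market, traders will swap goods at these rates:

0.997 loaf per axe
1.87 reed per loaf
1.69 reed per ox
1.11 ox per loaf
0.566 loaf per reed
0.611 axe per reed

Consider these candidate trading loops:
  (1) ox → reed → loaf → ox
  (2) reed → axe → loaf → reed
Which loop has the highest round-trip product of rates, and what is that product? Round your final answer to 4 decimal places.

(1) 1.69 × 0.566 × 1.11 = 1.06176
(2) 0.611 × 0.997 × 1.87 = 1.13914
Highest is cycle (2) at 1.1391 (>1, arbitrage).

1.1391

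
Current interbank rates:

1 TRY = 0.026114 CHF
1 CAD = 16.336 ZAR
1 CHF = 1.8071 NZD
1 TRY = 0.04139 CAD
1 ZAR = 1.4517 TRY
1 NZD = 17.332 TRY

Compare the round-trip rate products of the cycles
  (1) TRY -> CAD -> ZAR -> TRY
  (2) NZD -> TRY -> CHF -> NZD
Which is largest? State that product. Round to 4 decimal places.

(1) 0.04139 × 16.336 × 1.4517 = 0.98156
(2) 17.332 × 0.026114 × 1.8071 = 0.81791
Highest is cycle (1) at 0.9816 (≤1, no arbitrage).

0.9816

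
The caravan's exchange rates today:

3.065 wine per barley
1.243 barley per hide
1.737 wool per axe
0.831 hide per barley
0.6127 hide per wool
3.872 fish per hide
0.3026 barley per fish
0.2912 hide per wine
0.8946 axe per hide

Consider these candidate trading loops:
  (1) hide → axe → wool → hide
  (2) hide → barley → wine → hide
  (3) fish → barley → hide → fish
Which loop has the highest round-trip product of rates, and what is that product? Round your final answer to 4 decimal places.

1.1094

(1) 0.8946 × 1.737 × 0.6127 = 0.95209
(2) 1.243 × 3.065 × 0.2912 = 1.10941
(3) 0.3026 × 0.831 × 3.872 = 0.97366
Highest is cycle (2) at 1.1094 (>1, arbitrage).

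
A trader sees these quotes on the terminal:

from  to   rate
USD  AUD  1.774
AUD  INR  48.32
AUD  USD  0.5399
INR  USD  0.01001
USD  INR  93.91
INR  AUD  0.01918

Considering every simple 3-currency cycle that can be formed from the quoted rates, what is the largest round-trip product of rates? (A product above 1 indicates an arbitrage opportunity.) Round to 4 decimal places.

INR→AUD→USD→INR: 0.01918 × 0.5399 × 93.91 = 0.97246
INR→USD→AUD→INR: 0.01001 × 1.774 × 48.32 = 0.85805
Maximum is INR→AUD→USD→INR at 0.9725; no arbitrage — every cycle loses value.

0.9725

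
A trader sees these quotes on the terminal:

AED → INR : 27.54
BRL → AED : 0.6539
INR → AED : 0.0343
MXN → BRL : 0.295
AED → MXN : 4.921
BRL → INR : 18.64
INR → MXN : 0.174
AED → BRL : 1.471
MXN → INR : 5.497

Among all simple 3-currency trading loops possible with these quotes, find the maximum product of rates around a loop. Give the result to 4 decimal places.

MXN→BRL→INR→MXN: 0.295 × 18.64 × 0.174 = 0.95679
AED→MXN→BRL→AED: 4.921 × 0.295 × 0.6539 = 0.94926
AED→BRL→INR→AED: 1.471 × 18.64 × 0.0343 = 0.94049
AED→MXN→INR→AED: 4.921 × 5.497 × 0.0343 = 0.92784
Maximum is MXN→BRL→INR→MXN at 0.9568; no arbitrage — every cycle loses value.

0.9568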